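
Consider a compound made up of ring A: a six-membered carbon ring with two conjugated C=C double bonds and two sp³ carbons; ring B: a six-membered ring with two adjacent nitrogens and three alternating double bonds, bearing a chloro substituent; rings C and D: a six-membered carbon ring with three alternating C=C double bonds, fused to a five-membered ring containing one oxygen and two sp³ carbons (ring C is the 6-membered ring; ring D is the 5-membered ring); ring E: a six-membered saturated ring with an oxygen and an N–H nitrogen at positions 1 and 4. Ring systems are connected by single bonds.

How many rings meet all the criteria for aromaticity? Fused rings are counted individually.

2

Ring A has two sp³ carbons, so it is not fully conjugated — not aromatic (1,3-cyclohexadiene).
Ring B has a continuous p-orbital overlap around the ring; 3 ring double bonds give 6 π electrons. Since 6 = 4n+2 (n=1), ring B is aromatic (pyridazine).
Ring C is fully conjugated (every ring atom contributes a p orbital); 3 ring double bonds give 6 π electrons. 6 = 4(1)+2, so ring C is aromatic (benzene ring).
Ring D has two sp³ carbons, so it is not fully conjugated — not aromatic (oxolane ring).
Ring E has only sp³ atoms, so it is not fully conjugated — not aromatic (morpholine).
Aromatic: B, C. Total: 2.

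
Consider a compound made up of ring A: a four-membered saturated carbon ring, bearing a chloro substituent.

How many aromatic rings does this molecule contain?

0

Ring A has only sp³ atoms, so it is not fully conjugated — not aromatic (cyclobutane).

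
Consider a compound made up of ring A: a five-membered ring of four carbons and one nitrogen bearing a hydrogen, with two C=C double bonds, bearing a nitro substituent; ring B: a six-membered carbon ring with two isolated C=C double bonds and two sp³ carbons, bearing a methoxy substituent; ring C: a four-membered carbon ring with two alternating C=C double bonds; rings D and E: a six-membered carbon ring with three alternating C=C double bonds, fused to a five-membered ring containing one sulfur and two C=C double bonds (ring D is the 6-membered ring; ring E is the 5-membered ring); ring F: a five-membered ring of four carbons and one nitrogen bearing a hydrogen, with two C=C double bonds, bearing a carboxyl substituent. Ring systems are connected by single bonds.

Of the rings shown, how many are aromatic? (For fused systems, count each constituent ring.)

Ring A is planar and fully conjugated; 2 ring double bonds (4 π electrons) plus a heteroatom lone pair (2) give 6 π electrons. That satisfies 4n+2 with n=1, so ring A is aromatic (pyrrole).
Ring B has two sp³ carbons, so it is not fully conjugated — not aromatic (1,4-cyclohexadiene).
Ring C has only sp² ring atoms; a planar conformation would have a fully conjugated π system of 4 electrons. But 4 = 4(1), which is 4n not 4n+2, so ring C is not aromatic (cyclobutadiene) — cyclobutadiene is antiaromatic and distorts to a rectangle.
Rings D and E form a fused bicyclic system (with one sulfur) with 9 sp² atoms and 10 π electrons from ring double bonds plus a heteroatom lone pair. 10 = 4(2)+2, so the system is aromatic and both rings count as aromatic (benzothiophene).
Ring F is fully conjugated (every ring atom contributes a p orbital); 2 ring double bonds (4 π electrons) plus a heteroatom lone pair (2) give 6 π electrons. 6 = 4(1)+2, so ring F is aromatic (pyrrole).
Aromatic: A, D, E, F. Total: 4.

4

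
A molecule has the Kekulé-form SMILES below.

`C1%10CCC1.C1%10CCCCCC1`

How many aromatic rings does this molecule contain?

The SMILES encodes a four-membered saturated carbon ring; a seven-membered saturated carbon ring.
The 4-membered ring has only sp³ atoms, so it is not fully conjugated — not aromatic (cyclobutane).
The 7-membered ring has only sp³ atoms, so it is not fully conjugated — not aromatic (cycloheptane).
None of the rings are aromatic. Total: 0.

0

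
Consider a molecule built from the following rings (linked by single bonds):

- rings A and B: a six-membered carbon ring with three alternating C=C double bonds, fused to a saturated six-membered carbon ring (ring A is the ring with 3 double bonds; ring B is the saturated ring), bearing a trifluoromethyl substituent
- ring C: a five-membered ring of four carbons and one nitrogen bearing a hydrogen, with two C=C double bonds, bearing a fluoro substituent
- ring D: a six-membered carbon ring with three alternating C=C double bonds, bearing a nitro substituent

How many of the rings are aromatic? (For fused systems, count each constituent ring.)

3

Ring A is planar and fully conjugated; 3 ring double bonds give 6 π electrons. Since 6 = 4n+2 (n=1), ring A is aromatic (benzene ring).
Ring B has four sp³ carbons, so it is not fully conjugated — not aromatic (cyclohexane ring).
Ring C is fully conjugated (every ring atom contributes a p orbital); 2 ring double bonds (4 π electrons) plus a heteroatom lone pair (2) give 6 π electrons. 6 = 4(1)+2, so ring C is aromatic (pyrrole).
Ring D is fully conjugated (every ring atom contributes a p orbital); 3 ring double bonds give 6 π electrons. Since 6 = 4n+2 (n=1), ring D is aromatic (benzene).
Aromatic: A, C, D. Total: 3.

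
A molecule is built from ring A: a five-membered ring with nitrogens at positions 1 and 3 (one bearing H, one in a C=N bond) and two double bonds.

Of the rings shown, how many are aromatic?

1

Ring A is planar and fully conjugated; 2 ring double bonds (4 π electrons) plus a heteroatom lone pair (2) give 6 π electrons. 6 = 4(1)+2, so ring A is aromatic (imidazole).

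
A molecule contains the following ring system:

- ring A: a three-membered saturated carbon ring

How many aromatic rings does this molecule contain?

Ring A has only sp³ atoms, so it is not fully conjugated — not aromatic (cyclopropane).

0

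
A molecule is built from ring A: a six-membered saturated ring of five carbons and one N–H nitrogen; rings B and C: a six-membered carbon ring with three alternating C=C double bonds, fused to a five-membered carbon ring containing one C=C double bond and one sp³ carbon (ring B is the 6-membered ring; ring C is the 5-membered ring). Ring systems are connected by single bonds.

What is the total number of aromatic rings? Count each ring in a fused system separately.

1

Ring A has only sp³ atoms, so it is not fully conjugated — not aromatic (piperidine).
Ring B is planar and fully conjugated; 3 ring double bonds give 6 π electrons. Since 6 = 4n+2 (n=1), ring B is aromatic (benzene ring).
Ring C has one sp³ carbon, so it is not fully conjugated — not aromatic (cyclopentene ring).
Aromatic: B. Total: 1.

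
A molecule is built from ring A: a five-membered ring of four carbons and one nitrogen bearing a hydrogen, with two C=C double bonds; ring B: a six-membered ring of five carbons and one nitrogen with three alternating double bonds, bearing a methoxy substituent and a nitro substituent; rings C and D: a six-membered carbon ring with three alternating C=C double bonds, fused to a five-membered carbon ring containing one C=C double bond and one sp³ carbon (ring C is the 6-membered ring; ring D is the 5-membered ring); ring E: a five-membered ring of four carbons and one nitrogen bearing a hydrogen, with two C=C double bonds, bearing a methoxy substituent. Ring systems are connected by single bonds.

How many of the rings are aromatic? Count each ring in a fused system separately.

Ring A has a continuous p-orbital overlap around the ring; 2 ring double bonds (4 π electrons) plus a heteroatom lone pair (2) give 6 π electrons. 6 = 4(1)+2, so ring A is aromatic (pyrrole).
Ring B is fully conjugated (every ring atom contributes a p orbital); 3 ring double bonds give 6 π electrons. That satisfies 4n+2 with n=1, so ring B is aromatic (pyridine).
Ring C is planar and fully conjugated; 3 ring double bonds give 6 π electrons. That satisfies 4n+2 with n=1, so ring C is aromatic (benzene ring).
Ring D has one sp³ carbon, so it is not fully conjugated — not aromatic (cyclopentene ring).
Ring E has a continuous p-orbital overlap around the ring; 2 ring double bonds (4 π electrons) plus a heteroatom lone pair (2) give 6 π electrons. 6 = 4(1)+2, so ring E is aromatic (pyrrole).
Aromatic: A, B, C, E. Total: 4.

4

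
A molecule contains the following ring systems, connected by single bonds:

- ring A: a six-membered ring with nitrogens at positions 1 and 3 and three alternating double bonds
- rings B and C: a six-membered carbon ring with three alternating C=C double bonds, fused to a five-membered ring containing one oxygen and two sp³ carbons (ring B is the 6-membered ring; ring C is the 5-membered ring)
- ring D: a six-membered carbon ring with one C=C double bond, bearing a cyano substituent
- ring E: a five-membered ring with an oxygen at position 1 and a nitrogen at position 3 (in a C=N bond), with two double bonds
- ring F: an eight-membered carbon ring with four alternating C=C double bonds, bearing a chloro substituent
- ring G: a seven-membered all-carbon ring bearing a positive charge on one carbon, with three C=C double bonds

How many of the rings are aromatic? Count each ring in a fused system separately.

4

Ring A is planar and fully conjugated; 3 ring double bonds give 6 π electrons. Since 6 = 4n+2 (n=1), ring A is aromatic (pyrimidine).
Ring B has a continuous p-orbital overlap around the ring; 3 ring double bonds give 6 π electrons. That satisfies 4n+2 with n=1, so ring B is aromatic (benzene ring).
Ring C has two sp³ carbons, so it is not fully conjugated — not aromatic (oxolane ring).
Ring D has four sp³ carbons, so it is not fully conjugated — not aromatic (cyclohexene).
Ring E has a continuous p-orbital overlap around the ring; 2 ring double bonds (4 π electrons) plus a heteroatom lone pair (2) give 6 π electrons. 6 = 4(1)+2, so ring E is aromatic (oxazole).
Ring F has only sp² ring atoms; a planar conformation would have a fully conjugated π system of 8 electrons. But 8 = 4(2), which is 4n not 4n+2, so ring F is not aromatic (cyclooctatetraene) — cyclooctatetraene distorts into a non-planar tub to avoid antiaromaticity.
Ring G is planar and fully conjugated; 3 ring double bonds (6 π electrons) plus the carbocation's empty p orbital (0, but keeps the ring conjugated) give 6 π electrons. 6 = 4(1)+2, so ring G is aromatic (tropylium cation).
Aromatic: A, B, E, G. Total: 4.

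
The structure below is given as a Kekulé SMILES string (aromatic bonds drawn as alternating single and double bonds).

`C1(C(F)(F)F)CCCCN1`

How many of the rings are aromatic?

The SMILES encodes a six-membered saturated ring of five carbons and one N–H nitrogen.
The 6-membered ring with one N–H has only sp³ atoms, so it is not fully conjugated — not aromatic (piperidine).

0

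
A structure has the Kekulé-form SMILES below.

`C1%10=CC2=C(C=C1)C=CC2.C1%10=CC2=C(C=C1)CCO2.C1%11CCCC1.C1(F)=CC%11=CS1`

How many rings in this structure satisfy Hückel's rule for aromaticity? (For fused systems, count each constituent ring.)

The SMILES encodes a six-membered carbon ring with three alternating C=C double bonds, fused to a five-membered carbon ring containing one C=C double bond and one sp³ carbon; a six-membered carbon ring with three alternating C=C double bonds, fused to a five-membered ring containing one oxygen and two sp³ carbons; a five-membered saturated carbon ring; a five-membered ring of four carbons and one sulfur, with two C=C double bonds.
The 6-membered ring has a continuous p-orbital overlap around the ring; 3 ring double bonds give 6 π electrons. 6 = 4(1)+2, so it is aromatic (benzene ring).
The 5-membered ring has one sp³ carbon, so it is not fully conjugated — not aromatic (cyclopentene ring).
The second 6-membered ring is planar and fully conjugated; 3 ring double bonds give 6 π electrons. 6 = 4(1)+2, so it is aromatic (benzene ring).
The 5-membered ring with one oxygen has two sp³ carbons, so it is not fully conjugated — not aromatic (oxolane ring).
The second 5-membered ring has only sp³ atoms, so it is not fully conjugated — not aromatic (cyclopentane).
The 5-membered ring with one sulfur is planar and fully conjugated; 2 ring double bonds (4 π electrons) plus a heteroatom lone pair (2) give 6 π electrons. 6 = 4(1)+2, so it is aromatic (thiophene).
3 of the 6 rings are aromatic. Total: 3.

3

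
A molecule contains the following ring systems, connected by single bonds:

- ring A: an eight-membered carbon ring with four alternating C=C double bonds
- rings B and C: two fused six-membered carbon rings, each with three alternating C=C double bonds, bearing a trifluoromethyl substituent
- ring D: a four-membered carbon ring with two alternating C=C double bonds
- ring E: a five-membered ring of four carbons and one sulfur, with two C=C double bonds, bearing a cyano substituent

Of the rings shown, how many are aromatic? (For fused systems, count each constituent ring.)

Ring A has only sp² ring atoms; a planar conformation would have a fully conjugated π system of 8 electrons. But 8 = 4(2), which is 4n not 4n+2, so ring A is not aromatic (cyclooctatetraene) — cyclooctatetraene distorts into a non-planar tub to avoid antiaromaticity.
Rings B and C form a fused bicyclic system with 10 sp² atoms and 10 π electrons from ring double bonds. 10 = 4(2)+2, so the system is aromatic and both rings count as aromatic (naphthalene).
Ring D has only sp² ring atoms; a planar conformation would have a fully conjugated π system of 4 electrons. But 4 = 4(1), which is 4n not 4n+2, so ring D is not aromatic (cyclobutadiene) — cyclobutadiene is antiaromatic and distorts to a rectangle.
Ring E is fully conjugated (every ring atom contributes a p orbital); 2 ring double bonds (4 π electrons) plus a heteroatom lone pair (2) give 6 π electrons. That satisfies 4n+2 with n=1, so ring E is aromatic (thiophene).
Aromatic: B, C, E. Total: 3.

3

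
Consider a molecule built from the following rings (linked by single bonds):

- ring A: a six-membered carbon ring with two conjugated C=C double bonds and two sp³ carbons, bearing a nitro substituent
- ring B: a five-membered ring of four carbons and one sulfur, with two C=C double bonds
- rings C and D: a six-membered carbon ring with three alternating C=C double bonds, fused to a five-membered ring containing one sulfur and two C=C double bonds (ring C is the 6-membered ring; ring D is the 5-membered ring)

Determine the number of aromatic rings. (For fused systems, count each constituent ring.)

3

Ring A has two sp³ carbons, so it is not fully conjugated — not aromatic (1,3-cyclohexadiene).
Ring B has a continuous p-orbital overlap around the ring; 2 ring double bonds (4 π electrons) plus a heteroatom lone pair (2) give 6 π electrons. Since 6 = 4n+2 (n=1), ring B is aromatic (thiophene).
Rings C and D form a fused bicyclic system (with one sulfur) with 9 sp² atoms and 10 π electrons from ring double bonds plus a heteroatom lone pair. 10 = 4(2)+2, so the system is aromatic and both rings count as aromatic (benzothiophene).
Aromatic: B, C, D. Total: 3.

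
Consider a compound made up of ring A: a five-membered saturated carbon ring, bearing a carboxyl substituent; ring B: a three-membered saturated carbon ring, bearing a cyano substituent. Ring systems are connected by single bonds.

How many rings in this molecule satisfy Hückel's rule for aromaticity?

Ring A has only sp³ atoms, so it is not fully conjugated — not aromatic (cyclopentane).
Ring B has only sp³ atoms, so it is not fully conjugated — not aromatic (cyclopropane).
No ring is aromatic. Total: 0.

0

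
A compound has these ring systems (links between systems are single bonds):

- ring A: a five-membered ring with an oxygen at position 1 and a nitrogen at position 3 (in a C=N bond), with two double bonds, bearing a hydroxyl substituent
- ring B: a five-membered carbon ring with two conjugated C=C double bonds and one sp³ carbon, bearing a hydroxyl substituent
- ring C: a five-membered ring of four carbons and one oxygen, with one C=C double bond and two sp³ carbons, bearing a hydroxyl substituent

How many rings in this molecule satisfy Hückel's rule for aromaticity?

1

Ring A has a continuous p-orbital overlap around the ring; 2 ring double bonds (4 π electrons) plus a heteroatom lone pair (2) give 6 π electrons. Since 6 = 4n+2 (n=1), ring A is aromatic (oxazole).
Ring B has one sp³ carbon, so it is not fully conjugated — not aromatic (cyclopentadiene).
Ring C has two sp³ carbons, so it is not fully conjugated — not aromatic (2,3-dihydrofuran).
Aromatic: A. Total: 1.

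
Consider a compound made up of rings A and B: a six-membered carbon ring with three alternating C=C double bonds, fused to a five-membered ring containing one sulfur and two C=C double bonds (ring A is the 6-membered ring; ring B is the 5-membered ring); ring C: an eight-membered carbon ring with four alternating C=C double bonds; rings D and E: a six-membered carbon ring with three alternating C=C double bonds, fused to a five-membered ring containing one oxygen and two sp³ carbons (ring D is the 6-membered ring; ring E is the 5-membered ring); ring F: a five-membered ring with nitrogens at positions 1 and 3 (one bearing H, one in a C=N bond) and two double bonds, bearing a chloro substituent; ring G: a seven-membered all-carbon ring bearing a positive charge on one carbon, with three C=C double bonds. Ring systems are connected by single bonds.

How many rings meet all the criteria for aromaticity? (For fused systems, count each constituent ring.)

5

Rings A and B form a fused bicyclic system (with one sulfur) with 9 sp² atoms and 10 π electrons from ring double bonds plus a heteroatom lone pair. 10 = 4(2)+2, so the system is aromatic and both rings count as aromatic (benzothiophene).
Ring C has only sp² ring atoms; a planar conformation would have a fully conjugated π system of 8 electrons. But 8 = 4(2), which is 4n not 4n+2, so ring C is not aromatic (cyclooctatetraene) — cyclooctatetraene distorts into a non-planar tub to avoid antiaromaticity.
Ring D is planar and fully conjugated; 3 ring double bonds give 6 π electrons. Since 6 = 4n+2 (n=1), ring D is aromatic (benzene ring).
Ring E has two sp³ carbons, so it is not fully conjugated — not aromatic (oxolane ring).
Ring F is fully conjugated (every ring atom contributes a p orbital); 2 ring double bonds (4 π electrons) plus a heteroatom lone pair (2) give 6 π electrons. 6 = 4(1)+2, so ring F is aromatic (imidazole).
Ring G is fully conjugated (every ring atom contributes a p orbital); 3 ring double bonds (6 π electrons) plus the carbocation's empty p orbital (0, but keeps the ring conjugated) give 6 π electrons. 6 = 4(1)+2, so ring G is aromatic (tropylium cation).
Aromatic: A, B, D, F, G. Total: 5.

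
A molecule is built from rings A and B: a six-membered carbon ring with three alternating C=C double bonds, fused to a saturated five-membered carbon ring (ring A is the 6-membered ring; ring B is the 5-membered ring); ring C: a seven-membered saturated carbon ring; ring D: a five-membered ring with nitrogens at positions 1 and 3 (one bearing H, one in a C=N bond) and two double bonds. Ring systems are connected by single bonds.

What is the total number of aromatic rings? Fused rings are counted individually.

2

Ring A is fully conjugated (every ring atom contributes a p orbital); 3 ring double bonds give 6 π electrons. That satisfies 4n+2 with n=1, so ring A is aromatic (benzene ring).
Ring B has three sp³ carbons, so it is not fully conjugated — not aromatic (cyclopentane ring).
Ring C has only sp³ atoms, so it is not fully conjugated — not aromatic (cycloheptane).
Ring D has a continuous p-orbital overlap around the ring; 2 ring double bonds (4 π electrons) plus a heteroatom lone pair (2) give 6 π electrons. Since 6 = 4n+2 (n=1), ring D is aromatic (imidazole).
Aromatic: A, D. Total: 2.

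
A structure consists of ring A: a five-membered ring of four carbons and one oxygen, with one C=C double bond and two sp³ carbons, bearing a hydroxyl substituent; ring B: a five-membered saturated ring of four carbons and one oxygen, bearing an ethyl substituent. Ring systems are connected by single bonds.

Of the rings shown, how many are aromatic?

Ring A has two sp³ carbons, so it is not fully conjugated — not aromatic (2,3-dihydrofuran).
Ring B has only sp³ atoms, so it is not fully conjugated — not aromatic (tetrahydrofuran).
No ring is aromatic. Total: 0.

0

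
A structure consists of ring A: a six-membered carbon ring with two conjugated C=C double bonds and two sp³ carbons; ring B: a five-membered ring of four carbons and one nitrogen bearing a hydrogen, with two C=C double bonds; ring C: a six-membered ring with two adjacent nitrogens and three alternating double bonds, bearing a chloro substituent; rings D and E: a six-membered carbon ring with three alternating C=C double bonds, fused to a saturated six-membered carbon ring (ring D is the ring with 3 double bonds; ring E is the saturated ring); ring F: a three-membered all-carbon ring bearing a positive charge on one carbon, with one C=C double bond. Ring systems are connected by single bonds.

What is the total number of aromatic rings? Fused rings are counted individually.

4

Ring A has two sp³ carbons, so it is not fully conjugated — not aromatic (1,3-cyclohexadiene).
Ring B is fully conjugated (every ring atom contributes a p orbital); 2 ring double bonds (4 π electrons) plus a heteroatom lone pair (2) give 6 π electrons. 6 = 4(1)+2, so ring B is aromatic (pyrrole).
Ring C has a continuous p-orbital overlap around the ring; 3 ring double bonds give 6 π electrons. 6 = 4(1)+2, so ring C is aromatic (pyridazine).
Ring D is planar and fully conjugated; 3 ring double bonds give 6 π electrons. That satisfies 4n+2 with n=1, so ring D is aromatic (benzene ring).
Ring E has four sp³ carbons, so it is not fully conjugated — not aromatic (cyclohexane ring).
Ring F has a continuous p-orbital overlap around the ring; 1 ring double bond (2 π electrons) plus the carbocation's empty p orbital (0, but keeps the ring conjugated) give 2 π electrons. That satisfies 4n+2 with n=0, so ring F is aromatic (cyclopropenyl cation).
Aromatic: B, C, D, F. Total: 4.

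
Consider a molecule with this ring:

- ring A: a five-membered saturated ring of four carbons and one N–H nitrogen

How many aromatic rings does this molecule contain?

Ring A has only sp³ atoms, so it is not fully conjugated — not aromatic (pyrrolidine).

0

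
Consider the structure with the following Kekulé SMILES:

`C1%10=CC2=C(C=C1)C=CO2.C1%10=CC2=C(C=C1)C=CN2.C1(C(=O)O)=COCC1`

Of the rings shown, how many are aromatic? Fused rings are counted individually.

4

The SMILES encodes a six-membered carbon ring with three alternating C=C double bonds, fused to a five-membered ring containing one oxygen and two C=C double bonds; a six-membered carbon ring with three alternating C=C double bonds, fused to a five-membered ring containing one N–H nitrogen and two C=C double bonds; a five-membered ring of four carbons and one oxygen, with one C=C double bond and two sp³ carbons.
The fused 6/5-membered bicyclic (with one oxygen) is a single π system with 9 sp² atoms and 10 π electrons from ring double bonds plus a heteroatom lone pair. 10 = 4(2)+2, so the system is aromatic and both rings count as aromatic (benzofuran).
The fused 6/5-membered bicyclic (with one N–H) is a single π system with 9 sp² atoms and 10 π electrons from ring double bonds plus a heteroatom lone pair. 10 = 4(2)+2, so the system is aromatic and both rings count as aromatic (indole).
The 5-membered ring with one oxygen has two sp³ carbons, so it is not fully conjugated — not aromatic (2,3-dihydrofuran).
4 of the 5 rings are aromatic. Total: 4.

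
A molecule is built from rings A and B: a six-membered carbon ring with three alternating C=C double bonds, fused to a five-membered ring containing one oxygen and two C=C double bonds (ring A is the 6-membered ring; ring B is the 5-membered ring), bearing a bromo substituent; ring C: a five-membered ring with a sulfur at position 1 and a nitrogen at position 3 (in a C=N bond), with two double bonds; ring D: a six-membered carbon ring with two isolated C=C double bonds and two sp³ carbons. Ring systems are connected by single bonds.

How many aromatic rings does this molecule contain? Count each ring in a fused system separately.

3

Rings A and B form a fused bicyclic system (with one oxygen) with 9 sp² atoms and 10 π electrons from ring double bonds plus a heteroatom lone pair. 10 = 4(2)+2, so the system is aromatic and both rings count as aromatic (benzofuran).
Ring C is fully conjugated (every ring atom contributes a p orbital); 2 ring double bonds (4 π electrons) plus a heteroatom lone pair (2) give 6 π electrons. Since 6 = 4n+2 (n=1), ring C is aromatic (thiazole).
Ring D has two sp³ carbons, so it is not fully conjugated — not aromatic (1,4-cyclohexadiene).
Aromatic: A, B, C. Total: 3.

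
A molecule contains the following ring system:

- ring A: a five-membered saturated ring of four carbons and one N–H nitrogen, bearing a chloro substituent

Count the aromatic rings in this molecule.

Ring A has only sp³ atoms, so it is not fully conjugated — not aromatic (pyrrolidine).

0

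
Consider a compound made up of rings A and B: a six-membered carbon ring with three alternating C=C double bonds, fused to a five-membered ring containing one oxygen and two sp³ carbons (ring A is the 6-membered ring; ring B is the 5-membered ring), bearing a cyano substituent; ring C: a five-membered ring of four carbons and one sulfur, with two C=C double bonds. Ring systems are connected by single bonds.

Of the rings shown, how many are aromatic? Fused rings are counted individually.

Ring A is planar and fully conjugated; 3 ring double bonds give 6 π electrons. That satisfies 4n+2 with n=1, so ring A is aromatic (benzene ring).
Ring B has two sp³ carbons, so it is not fully conjugated — not aromatic (oxolane ring).
Ring C is planar and fully conjugated; 2 ring double bonds (4 π electrons) plus a heteroatom lone pair (2) give 6 π electrons. Since 6 = 4n+2 (n=1), ring C is aromatic (thiophene).
Aromatic: A, C. Total: 2.

2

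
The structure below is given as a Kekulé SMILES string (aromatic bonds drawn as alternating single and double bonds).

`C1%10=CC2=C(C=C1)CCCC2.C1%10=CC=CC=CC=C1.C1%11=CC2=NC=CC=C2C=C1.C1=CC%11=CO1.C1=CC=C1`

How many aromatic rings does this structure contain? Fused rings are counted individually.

4

The SMILES encodes a six-membered carbon ring with three alternating C=C double bonds, fused to a saturated six-membered carbon ring; an eight-membered carbon ring with four alternating C=C double bonds; two fused six-membered rings, each with three alternating double bonds; one ring is all carbon and the other has one ring nitrogen; a five-membered ring of four carbons and one oxygen, with two C=C double bonds; a four-membered carbon ring with two alternating C=C double bonds.
The 6-membered ring is planar and fully conjugated; 3 ring double bonds give 6 π electrons. 6 = 4(1)+2, so it is aromatic (benzene ring).
The second 6-membered ring has four sp³ carbons, so it is not fully conjugated — not aromatic (cyclohexane ring).
The 8-membered ring has only sp² ring atoms; a planar conformation would have a fully conjugated π system of 8 electrons. But 8 = 4(2), which is 4n not 4n+2, so it is not aromatic (cyclooctatetraene) — cyclooctatetraene distorts into a non-planar tub to avoid antiaromaticity.
The fused 6/6-membered bicyclic (with one nitrogen) is a single π system with 10 sp² atoms and 10 π electrons from ring double bonds. 10 = 4(2)+2, so the system is aromatic and both rings count as aromatic (quinoline).
The 5-membered ring with one oxygen is fully conjugated (every ring atom contributes a p orbital); 2 ring double bonds (4 π electrons) plus a heteroatom lone pair (2) give 6 π electrons. Since 6 = 4n+2 (n=1), it is aromatic (furan).
The 4-membered ring has only sp² ring atoms; a planar conformation would have a fully conjugated π system of 4 electrons. But 4 = 4(1), which is 4n not 4n+2, so it is not aromatic (cyclobutadiene) — cyclobutadiene is antiaromatic and distorts to a rectangle.
4 of the 7 rings are aromatic. Total: 4.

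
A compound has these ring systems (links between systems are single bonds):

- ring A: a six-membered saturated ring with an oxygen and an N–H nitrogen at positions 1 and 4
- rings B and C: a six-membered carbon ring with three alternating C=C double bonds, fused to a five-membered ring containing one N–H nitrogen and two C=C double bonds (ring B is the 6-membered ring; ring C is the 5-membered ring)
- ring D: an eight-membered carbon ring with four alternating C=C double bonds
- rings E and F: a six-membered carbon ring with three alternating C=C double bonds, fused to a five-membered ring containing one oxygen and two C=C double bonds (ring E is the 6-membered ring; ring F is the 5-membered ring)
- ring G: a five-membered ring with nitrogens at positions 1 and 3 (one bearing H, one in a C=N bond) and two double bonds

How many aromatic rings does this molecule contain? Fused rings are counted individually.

5

Ring A has only sp³ atoms, so it is not fully conjugated — not aromatic (morpholine).
Rings B and C form a fused bicyclic system (with one N–H) with 9 sp² atoms and 10 π electrons from ring double bonds plus a heteroatom lone pair. 10 = 4(2)+2, so the system is aromatic and both rings count as aromatic (indole).
Ring D has only sp² ring atoms; a planar conformation would have a fully conjugated π system of 8 electrons. But 8 = 4(2), which is 4n not 4n+2, so ring D is not aromatic (cyclooctatetraene) — cyclooctatetraene distorts into a non-planar tub to avoid antiaromaticity.
Rings E and F form a fused bicyclic system (with one oxygen) with 9 sp² atoms and 10 π electrons from ring double bonds plus a heteroatom lone pair. 10 = 4(2)+2, so the system is aromatic and both rings count as aromatic (benzofuran).
Ring G is planar and fully conjugated; 2 ring double bonds (4 π electrons) plus a heteroatom lone pair (2) give 6 π electrons. Since 6 = 4n+2 (n=1), ring G is aromatic (imidazole).
Aromatic: B, C, E, F, G. Total: 5.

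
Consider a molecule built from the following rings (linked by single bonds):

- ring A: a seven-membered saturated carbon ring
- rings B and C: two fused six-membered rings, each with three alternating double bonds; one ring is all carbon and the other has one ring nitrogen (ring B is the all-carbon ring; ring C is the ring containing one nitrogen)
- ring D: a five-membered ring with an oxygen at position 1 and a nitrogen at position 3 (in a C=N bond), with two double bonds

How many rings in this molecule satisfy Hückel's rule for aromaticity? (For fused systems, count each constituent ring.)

3

Ring A has only sp³ atoms, so it is not fully conjugated — not aromatic (cycloheptane).
Rings B and C form a fused bicyclic system (with one nitrogen) with 10 sp² atoms and 10 π electrons from ring double bonds. 10 = 4(2)+2, so the system is aromatic and both rings count as aromatic (quinoline).
Ring D is fully conjugated (every ring atom contributes a p orbital); 2 ring double bonds (4 π electrons) plus a heteroatom lone pair (2) give 6 π electrons. 6 = 4(1)+2, so ring D is aromatic (oxazole).
Aromatic: B, C, D. Total: 3.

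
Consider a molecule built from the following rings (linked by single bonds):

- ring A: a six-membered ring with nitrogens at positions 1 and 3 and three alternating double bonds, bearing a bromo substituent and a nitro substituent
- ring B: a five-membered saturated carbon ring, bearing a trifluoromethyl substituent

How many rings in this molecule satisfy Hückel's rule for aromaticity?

Ring A is planar and fully conjugated; 3 ring double bonds give 6 π electrons. Since 6 = 4n+2 (n=1), ring A is aromatic (pyrimidine).
Ring B has only sp³ atoms, so it is not fully conjugated — not aromatic (cyclopentane).
Aromatic: A. Total: 1.

1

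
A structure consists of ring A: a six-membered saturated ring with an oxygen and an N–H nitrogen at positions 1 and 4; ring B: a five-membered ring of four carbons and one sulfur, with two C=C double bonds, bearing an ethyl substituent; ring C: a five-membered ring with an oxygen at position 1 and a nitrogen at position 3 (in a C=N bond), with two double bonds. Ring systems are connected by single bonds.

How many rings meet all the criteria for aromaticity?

Ring A has only sp³ atoms, so it is not fully conjugated — not aromatic (morpholine).
Ring B has a continuous p-orbital overlap around the ring; 2 ring double bonds (4 π electrons) plus a heteroatom lone pair (2) give 6 π electrons. 6 = 4(1)+2, so ring B is aromatic (thiophene).
Ring C is fully conjugated (every ring atom contributes a p orbital); 2 ring double bonds (4 π electrons) plus a heteroatom lone pair (2) give 6 π electrons. Since 6 = 4n+2 (n=1), ring C is aromatic (oxazole).
Aromatic: B, C. Total: 2.

2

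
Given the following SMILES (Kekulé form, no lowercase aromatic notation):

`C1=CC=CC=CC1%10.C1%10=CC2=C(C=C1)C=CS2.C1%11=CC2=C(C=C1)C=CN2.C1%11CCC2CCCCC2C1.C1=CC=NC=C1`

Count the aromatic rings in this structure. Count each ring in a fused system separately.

5

The SMILES encodes a seven-membered carbon ring with three C=C double bonds and one sp³ carbon; a six-membered carbon ring with three alternating C=C double bonds, fused to a five-membered ring containing one sulfur and two C=C double bonds; a six-membered carbon ring with three alternating C=C double bonds, fused to a five-membered ring containing one N–H nitrogen and two C=C double bonds; two fused six-membered saturated carbon rings; a six-membered ring of five carbons and one nitrogen with three alternating double bonds.
The 7-membered ring has one sp³ carbon, so it is not fully conjugated — not aromatic (cycloheptatriene).
The fused 6/5-membered bicyclic (with one sulfur) is a single π system with 9 sp² atoms and 10 π electrons from ring double bonds plus a heteroatom lone pair. 10 = 4(2)+2, so the system is aromatic and both rings count as aromatic (benzothiophene).
The fused 6/5-membered bicyclic (with one N–H) is a single π system with 9 sp² atoms and 10 π electrons from ring double bonds plus a heteroatom lone pair. 10 = 4(2)+2, so the system is aromatic and both rings count as aromatic (indole).
The 6-membered ring has only sp³ atoms, so it is not fully conjugated — not aromatic (cyclohexane ring).
The second 6-membered ring has only sp³ atoms, so it is not fully conjugated — not aromatic (cyclohexane ring).
The 6-membered ring with one nitrogen is planar and fully conjugated; 3 ring double bonds give 6 π electrons. That satisfies 4n+2 with n=1, so it is aromatic (pyridine).
5 of the 8 rings are aromatic. Total: 5.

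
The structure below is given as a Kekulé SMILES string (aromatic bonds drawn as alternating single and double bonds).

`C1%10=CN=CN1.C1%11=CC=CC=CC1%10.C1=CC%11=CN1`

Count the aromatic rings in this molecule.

The SMILES encodes a five-membered ring with nitrogens at positions 1 and 3 (one bearing H, one in a C=N bond) and two double bonds; a seven-membered carbon ring with three C=C double bonds and one sp³ carbon; a five-membered ring of four carbons and one nitrogen bearing a hydrogen, with two C=C double bonds.
The 5-membered ring with two nitrogens (one N–H, one =N–) has a continuous p-orbital overlap around the ring; 2 ring double bonds (4 π electrons) plus a heteroatom lone pair (2) give 6 π electrons. That satisfies 4n+2 with n=1, so it is aromatic (imidazole).
The 7-membered ring has one sp³ carbon, so it is not fully conjugated — not aromatic (cycloheptatriene).
The 5-membered ring with one N–H is fully conjugated (every ring atom contributes a p orbital); 2 ring double bonds (4 π electrons) plus a heteroatom lone pair (2) give 6 π electrons. 6 = 4(1)+2, so it is aromatic (pyrrole).
2 of the 3 rings are aromatic. Total: 2.

2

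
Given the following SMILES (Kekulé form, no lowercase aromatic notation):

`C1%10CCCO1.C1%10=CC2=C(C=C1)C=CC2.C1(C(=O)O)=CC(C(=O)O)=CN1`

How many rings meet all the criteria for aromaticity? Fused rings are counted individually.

2

The SMILES encodes a five-membered saturated ring of four carbons and one oxygen; a six-membered carbon ring with three alternating C=C double bonds, fused to a five-membered carbon ring containing one C=C double bond and one sp³ carbon; a five-membered ring of four carbons and one nitrogen bearing a hydrogen, with two C=C double bonds.
The 5-membered ring with one oxygen has only sp³ atoms, so it is not fully conjugated — not aromatic (tetrahydrofuran).
The 6-membered ring is fully conjugated (every ring atom contributes a p orbital); 3 ring double bonds give 6 π electrons. That satisfies 4n+2 with n=1, so it is aromatic (benzene ring).
The 5-membered ring has one sp³ carbon, so it is not fully conjugated — not aromatic (cyclopentene ring).
The 5-membered ring with one N–H is fully conjugated (every ring atom contributes a p orbital); 2 ring double bonds (4 π electrons) plus a heteroatom lone pair (2) give 6 π electrons. 6 = 4(1)+2, so it is aromatic (pyrrole).
2 of the 4 rings are aromatic. Total: 2.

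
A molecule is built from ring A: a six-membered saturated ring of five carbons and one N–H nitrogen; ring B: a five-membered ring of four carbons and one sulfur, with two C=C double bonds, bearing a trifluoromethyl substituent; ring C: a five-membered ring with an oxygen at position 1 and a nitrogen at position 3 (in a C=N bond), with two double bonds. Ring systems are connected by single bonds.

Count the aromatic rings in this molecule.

Ring A has only sp³ atoms, so it is not fully conjugated — not aromatic (piperidine).
Ring B has a continuous p-orbital overlap around the ring; 2 ring double bonds (4 π electrons) plus a heteroatom lone pair (2) give 6 π electrons. Since 6 = 4n+2 (n=1), ring B is aromatic (thiophene).
Ring C has a continuous p-orbital overlap around the ring; 2 ring double bonds (4 π electrons) plus a heteroatom lone pair (2) give 6 π electrons. That satisfies 4n+2 with n=1, so ring C is aromatic (oxazole).
Aromatic: B, C. Total: 2.

2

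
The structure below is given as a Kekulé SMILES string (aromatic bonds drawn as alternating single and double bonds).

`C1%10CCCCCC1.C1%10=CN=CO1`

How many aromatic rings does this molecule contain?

The SMILES encodes a seven-membered saturated carbon ring; a five-membered ring with an oxygen at position 1 and a nitrogen at position 3 (in a C=N bond), with two double bonds.
The 7-membered ring has only sp³ atoms, so it is not fully conjugated — not aromatic (cycloheptane).
The 5-membered ring with one oxygen and one =N– is fully conjugated (every ring atom contributes a p orbital); 2 ring double bonds (4 π electrons) plus a heteroatom lone pair (2) give 6 π electrons. Since 6 = 4n+2 (n=1), it is aromatic (oxazole).
1 of the 2 rings is aromatic. Total: 1.

1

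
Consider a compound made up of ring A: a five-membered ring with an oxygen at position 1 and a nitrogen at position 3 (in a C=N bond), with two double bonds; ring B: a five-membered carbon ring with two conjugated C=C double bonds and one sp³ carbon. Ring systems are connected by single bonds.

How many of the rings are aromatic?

1

Ring A has a continuous p-orbital overlap around the ring; 2 ring double bonds (4 π electrons) plus a heteroatom lone pair (2) give 6 π electrons. Since 6 = 4n+2 (n=1), ring A is aromatic (oxazole).
Ring B has one sp³ carbon, so it is not fully conjugated — not aromatic (cyclopentadiene).
Aromatic: A. Total: 1.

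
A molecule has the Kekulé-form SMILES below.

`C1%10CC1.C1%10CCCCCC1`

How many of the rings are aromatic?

0

The SMILES encodes a three-membered saturated carbon ring; a seven-membered saturated carbon ring.
The 3-membered ring has only sp³ atoms, so it is not fully conjugated — not aromatic (cyclopropane).
The 7-membered ring has only sp³ atoms, so it is not fully conjugated — not aromatic (cycloheptane).
None of the rings are aromatic. Total: 0.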